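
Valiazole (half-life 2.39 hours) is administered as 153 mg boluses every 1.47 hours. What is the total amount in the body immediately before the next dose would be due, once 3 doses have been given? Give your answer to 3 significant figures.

208 mg

The 3 doses were given 4.41, 2.94, 1.47 hours ago.
Total = 153·(1/2)^(4.41/2.39) + 153·(1/2)^(2.94/2.39) + 153·(1/2)^(1.47/2.39)
      = 42.583 + 65.221 + 99.894 ≈ 207.7 mg.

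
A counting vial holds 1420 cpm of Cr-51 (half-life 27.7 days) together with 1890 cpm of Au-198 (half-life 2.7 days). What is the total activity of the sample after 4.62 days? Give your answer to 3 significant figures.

Cr-51: 1420 × (1/2)^(4.62/27.7) = 1420 × (1/2)^0.16679 ≈ 1265 cpm.
Au-198: 1890 × (1/2)^(4.62/2.7) = 1890 × (1/2)^1.7111 ≈ 577.25 cpm.
Total = 1265 + 577.25 ≈ 1842.2 cpm.

1840 cpm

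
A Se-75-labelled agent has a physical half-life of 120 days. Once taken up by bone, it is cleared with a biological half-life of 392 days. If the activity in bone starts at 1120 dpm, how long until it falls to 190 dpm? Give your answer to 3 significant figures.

1/t_eff = 1/t_phys + 1/t_biol = 1/120 + 1/392 = 0.010884 per day.
t_eff = 120 × 392 / (120 + 392) ≈ 91.875 days.
n = log₂(1120/190) ≈ 2.5594; t = 2.5594 × 91.875 ≈ 235.15 days.

235 days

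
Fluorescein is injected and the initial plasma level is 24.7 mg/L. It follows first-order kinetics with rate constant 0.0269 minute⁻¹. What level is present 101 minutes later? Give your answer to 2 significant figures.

1.6 mg/L

t½ = ln 2 / k = 0.69315 / 0.0269 ≈ 25.768 minutes.
Number of half-lives: n = 101/25.768 ≈ 3.9197.
Remaining = 24.7 × (1/2)^3.9197 = 24.7 × 0.066079 ≈ 1.6322 mg/L.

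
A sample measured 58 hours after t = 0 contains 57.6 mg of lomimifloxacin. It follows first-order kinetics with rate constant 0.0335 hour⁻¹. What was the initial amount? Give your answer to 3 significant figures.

402 mg

t½ = ln 2 / k = 0.69315 / 0.0335 ≈ 20.691 hours.
Number of half-lives elapsed: n = 58/20.691 ≈ 2.8032.
A₀ = A × 2^n = 57.6 × 2^2.8032 = 57.6 × 6.9797 ≈ 402.03 mg.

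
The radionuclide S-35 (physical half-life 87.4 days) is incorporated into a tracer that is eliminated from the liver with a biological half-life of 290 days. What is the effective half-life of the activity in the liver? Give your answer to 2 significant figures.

1/t_eff = 1/t_phys + 1/t_biol = 1/87.4 + 1/290 = 0.01489 per day.
t_eff = 87.4 × 290 / (87.4 + 290) ≈ 67.16 days.

67 days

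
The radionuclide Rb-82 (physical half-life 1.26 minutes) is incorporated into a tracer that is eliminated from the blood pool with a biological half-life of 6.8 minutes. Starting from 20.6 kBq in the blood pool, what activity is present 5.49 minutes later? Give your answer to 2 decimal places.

1/t_eff = 1/t_phys + 1/t_biol = 1/1.26 + 1/6.8 = 0.94071 per minute.
t_eff = 1.26 × 6.8 / (1.26 + 6.8) ≈ 1.063 minutes.
Remaining = 20.6 × (1/2)^(5.49/1.063) = 20.6 × (1/2)^5.1645 ≈ 0.57438 kBq.

0.57 kBq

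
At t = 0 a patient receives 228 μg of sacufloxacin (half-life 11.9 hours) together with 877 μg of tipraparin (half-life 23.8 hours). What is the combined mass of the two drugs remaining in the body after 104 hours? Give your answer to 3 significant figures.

sacufloxacin: 228 × (1/2)^(104/11.9) = 228 × (1/2)^8.7395 ≈ 0.53344 μg.
tipraparin: 877 × (1/2)^(104/23.8) = 877 × (1/2)^4.3697 ≈ 42.42 μg.
Total = 0.53344 + 42.42 ≈ 42.954 μg.

43.0 μg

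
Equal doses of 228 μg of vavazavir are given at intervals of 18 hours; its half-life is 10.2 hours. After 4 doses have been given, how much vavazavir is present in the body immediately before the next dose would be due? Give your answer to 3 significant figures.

The 4 doses were given 72, 54, 36, 18 hours ago.
Total = 228·(1/2)^(72/10.2) + 228·(1/2)^(54/10.2) + 228·(1/2)^(36/10.2) + 228·(1/2)^(18/10.2)
      = 1.7101 + 5.8109 + 19.746 + 67.097 ≈ 94.364 μg.

94.4 μg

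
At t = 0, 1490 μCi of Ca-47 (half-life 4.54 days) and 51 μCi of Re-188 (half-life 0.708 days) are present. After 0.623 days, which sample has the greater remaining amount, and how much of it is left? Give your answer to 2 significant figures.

Ca-47: 1490 × (1/2)^0.13722 ≈ 1354.8 μCi.
Re-188: 51 × (1/2)^0.87994 ≈ 27.713 μCi.
Ca-47 has more remaining, at ≈ 1354.8 μCi.

Ca-47, 1400 μCi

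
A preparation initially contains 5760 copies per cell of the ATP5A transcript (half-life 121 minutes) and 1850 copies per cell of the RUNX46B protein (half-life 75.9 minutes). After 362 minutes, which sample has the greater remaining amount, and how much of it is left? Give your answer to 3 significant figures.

ATP5A transcript, 724 copies per cell

ATP5A transcript: 5760 × (1/2)^2.9917 ≈ 724.14 copies per cell.
RUNX46B protein: 1850 × (1/2)^4.7694 ≈ 67.831 copies per cell.
ATP5A transcript has more remaining, at ≈ 724.14 copies per cell.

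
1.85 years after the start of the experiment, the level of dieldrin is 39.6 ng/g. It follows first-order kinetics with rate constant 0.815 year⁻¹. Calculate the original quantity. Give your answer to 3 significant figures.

t½ = ln 2 / λ = 0.69315 / 0.815 ≈ 0.85049 years.
Number of half-lives elapsed: n = 1.85/0.85049 ≈ 2.1752.
A₀ = A × 2^n = 39.6 × 2^2.1752 = 39.6 × 4.5166 ≈ 178.86 ng/g.

179 ng/g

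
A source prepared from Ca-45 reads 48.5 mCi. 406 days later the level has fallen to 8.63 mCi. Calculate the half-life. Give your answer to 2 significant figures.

A/A₀ = 8.63/48.5 ≈ 0.17794.
n = log₂(5.6199) ≈ 2.4906 half-lives elapsed in 406 days.
t½ = 406/2.4906 ≈ 163.02 days.

160 days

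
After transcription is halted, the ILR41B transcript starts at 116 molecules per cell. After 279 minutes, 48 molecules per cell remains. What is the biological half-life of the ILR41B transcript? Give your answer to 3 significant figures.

219 minutes

A/A₀ = 48/116 ≈ 0.41379.
n = log₂(2.4167) ≈ 1.273 half-lives elapsed in 279 minutes.
t½ = 279/1.273 ≈ 219.16 minutes.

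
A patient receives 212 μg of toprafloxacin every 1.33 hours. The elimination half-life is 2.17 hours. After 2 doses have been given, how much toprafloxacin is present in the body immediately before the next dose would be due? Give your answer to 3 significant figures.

The 2 doses were given 2.66, 1.33 hours ago.
Total = 212·(1/2)^(2.66/2.17) + 212·(1/2)^(1.33/2.17)
      = 90.642 + 138.62 ≈ 229.26 μg.

229 μg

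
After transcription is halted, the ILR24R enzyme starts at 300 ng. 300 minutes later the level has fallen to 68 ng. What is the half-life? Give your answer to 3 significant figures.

A/A₀ = 68/300 ≈ 0.22667.
n = log₂(4.4118) ≈ 2.1414 half-lives elapsed in 300 minutes.
t½ = 300/2.1414 ≈ 140.1 minutes.

140 minutes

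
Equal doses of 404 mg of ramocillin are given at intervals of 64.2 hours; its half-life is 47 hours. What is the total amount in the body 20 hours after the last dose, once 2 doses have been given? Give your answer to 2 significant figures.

The 2 doses were given 84.2, 20 hours ago.
Total = 404·(1/2)^(84.2/47) + 404·(1/2)^(20/47)
      = 116.7 + 300.8 ≈ 417.51 mg.

420 mg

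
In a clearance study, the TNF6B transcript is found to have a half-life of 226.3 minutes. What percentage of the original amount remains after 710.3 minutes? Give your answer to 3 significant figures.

11.4%

n = 710.3/226.3 ≈ 3.1388 half-lives.
Fraction remaining = (1/2)^3.1388 ≈ 0.11354, i.e. 11.354%.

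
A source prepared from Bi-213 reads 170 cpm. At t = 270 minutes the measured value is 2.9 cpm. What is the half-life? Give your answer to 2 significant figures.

46 minutes

A/A₀ = 2.9/170 ≈ 0.017059.
n = log₂(58.621) ≈ 5.8733 half-lives elapsed in 270 minutes.
t½ = 270/5.8733 ≈ 45.97 minutes.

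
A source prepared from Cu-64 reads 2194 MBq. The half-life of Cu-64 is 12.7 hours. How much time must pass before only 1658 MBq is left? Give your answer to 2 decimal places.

5.13 hours

Fraction remaining = 1658/2194 ≈ 0.7557.
n = log₂(2194/1658) = ln(1.3233)/ln 2 ≈ 0.40412 half-lives.
t = n × t½ = 0.40412 × 12.7 ≈ 5.1323 hours.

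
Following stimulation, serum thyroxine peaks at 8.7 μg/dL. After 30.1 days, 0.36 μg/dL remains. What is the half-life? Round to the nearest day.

A/A₀ = 0.36/8.7 ≈ 0.041379.
n = log₂(24.167) ≈ 4.5949 half-lives elapsed in 30.1 days.
t½ = 30.1/4.5949 ≈ 6.5507 days.

7 days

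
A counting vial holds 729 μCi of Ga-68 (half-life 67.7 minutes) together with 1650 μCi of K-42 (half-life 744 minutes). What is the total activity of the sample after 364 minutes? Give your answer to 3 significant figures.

Ga-68: 729 × (1/2)^(364/67.7) = 729 × (1/2)^5.3767 ≈ 17.547 μCi.
K-42: 1650 × (1/2)^(364/744) = 1650 × (1/2)^0.48925 ≈ 1175.5 μCi.
Total = 17.547 + 1175.5 ≈ 1193 μCi.

1190 μCi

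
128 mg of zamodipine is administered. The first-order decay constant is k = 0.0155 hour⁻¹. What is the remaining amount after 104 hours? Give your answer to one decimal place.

t½ = ln 2 / k = 0.69315 / 0.0155 ≈ 44.719 hours.
Number of half-lives: n = 104/44.719 ≈ 2.3256.
Remaining = 128 × (1/2)^2.3256 = 128 × 0.19949 ≈ 25.534 mg.

25.5 mg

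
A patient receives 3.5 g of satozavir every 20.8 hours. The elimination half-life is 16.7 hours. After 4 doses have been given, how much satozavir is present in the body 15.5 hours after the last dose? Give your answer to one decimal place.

3.1 g

The 4 doses were given 77.9, 57.1, 36.3, 15.5 hours ago.
Total = 3.5·(1/2)^(77.9/16.7) + 3.5·(1/2)^(57.1/16.7) + 3.5·(1/2)^(36.3/16.7) + 3.5·(1/2)^(15.5/16.7)
      = 0.13799 + 0.32719 + 0.77577 + 1.8394 ≈ 3.0803 g.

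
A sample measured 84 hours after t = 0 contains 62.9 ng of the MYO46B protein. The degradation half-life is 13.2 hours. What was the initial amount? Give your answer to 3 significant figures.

Number of half-lives elapsed: n = 84/13.2 ≈ 6.3636.
A₀ = A × 2^n = 62.9 × 2^6.3636 = 62.9 × 82.347 ≈ 5179.6 ng.

5180 ng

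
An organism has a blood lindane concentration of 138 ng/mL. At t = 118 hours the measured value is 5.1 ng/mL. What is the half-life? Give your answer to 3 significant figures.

A/A₀ = 5.1/138 ≈ 0.036957.
n = log₂(27.059) ≈ 4.758 half-lives elapsed in 118 hours.
t½ = 118/4.758 ≈ 24.8 hours.

24.8 hours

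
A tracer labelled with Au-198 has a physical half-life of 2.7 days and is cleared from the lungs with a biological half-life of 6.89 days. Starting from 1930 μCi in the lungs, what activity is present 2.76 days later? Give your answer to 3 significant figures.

1/t_eff = 1/t_phys + 1/t_biol = 1/2.7 + 1/6.89 = 0.51551 per day.
t_eff = 2.7 × 6.89 / (2.7 + 6.89) ≈ 1.9398 days.
Remaining = 1930 × (1/2)^(2.76/1.9398) = 1930 × (1/2)^1.4228 ≈ 719.86 μCi.

720 μCi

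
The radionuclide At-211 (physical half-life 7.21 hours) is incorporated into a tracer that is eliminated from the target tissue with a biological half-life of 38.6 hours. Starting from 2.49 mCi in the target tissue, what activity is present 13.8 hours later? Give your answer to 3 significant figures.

0.516 mCi

1/t_eff = 1/t_phys + 1/t_biol = 1/7.21 + 1/38.6 = 0.1646 per hour.
t_eff = 7.21 × 38.6 / (7.21 + 38.6) ≈ 6.0752 hours.
Remaining = 2.49 × (1/2)^(13.8/6.0752) = 2.49 × (1/2)^2.2715 ≈ 0.51571 mCi.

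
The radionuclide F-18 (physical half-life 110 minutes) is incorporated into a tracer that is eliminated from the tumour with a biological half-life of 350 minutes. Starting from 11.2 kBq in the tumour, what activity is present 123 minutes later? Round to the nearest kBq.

4 kBq

1/t_eff = 1/t_phys + 1/t_biol = 1/110 + 1/350 = 0.011948 per minute.
t_eff = 110 × 350 / (110 + 350) ≈ 83.696 minutes.
Remaining = 11.2 × (1/2)^(123/83.696) = 11.2 × (1/2)^1.4696 ≈ 4.0441 kBq.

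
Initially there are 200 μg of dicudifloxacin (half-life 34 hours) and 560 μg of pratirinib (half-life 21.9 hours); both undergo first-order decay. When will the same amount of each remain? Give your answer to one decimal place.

Set 200·(1/2)^(t/34) = 560·(1/2)^(t/21.9).
Taking log₂: log₂(200/560) = t·(1/34 − 1/21.9).
log₂(0.35714) = -1.4854; 1/34 − 1/21.9 = -0.01625.
t = -1.4854 / -0.01625 ≈ 91.409 hours.

91.4 hours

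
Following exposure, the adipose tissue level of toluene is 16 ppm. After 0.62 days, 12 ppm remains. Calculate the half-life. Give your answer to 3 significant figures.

A/A₀ = 12/16 ≈ 0.75.
n = log₂(1.3333) ≈ 0.41504 half-lives elapsed in 0.62 days.
t½ = 0.62/0.41504 ≈ 1.4938 days.

1.49 days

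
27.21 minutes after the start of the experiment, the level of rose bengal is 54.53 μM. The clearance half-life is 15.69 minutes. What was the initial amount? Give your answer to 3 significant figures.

Number of half-lives elapsed: n = 27.21/15.69 ≈ 1.7342.
A₀ = A × 2^n = 54.53 × 2^1.7342 = 54.53 × 3.327 ≈ 181.42 μM.

181 μM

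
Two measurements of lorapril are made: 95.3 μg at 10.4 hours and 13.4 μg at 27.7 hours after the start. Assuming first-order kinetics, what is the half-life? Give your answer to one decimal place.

6.1 hours

Over Δt = 27.7 − 10.4 = 17.3 hours, the level fell by a factor of 95.3/13.4 ≈ 7.1119.
n = log₂(7.1119) ≈ 2.8302 half-lives, so t½ = 17.3/2.8302 ≈ 6.1125 hours.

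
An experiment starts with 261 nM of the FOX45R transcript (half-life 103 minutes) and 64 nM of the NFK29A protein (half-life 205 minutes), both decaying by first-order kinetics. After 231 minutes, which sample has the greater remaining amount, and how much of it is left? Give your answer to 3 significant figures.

FOX45R transcript: 261 × (1/2)^2.2427 ≈ 55.146 nM.
NFK29A protein: 64 × (1/2)^1.1268 ≈ 29.307 nM.
FOX45R transcript has more remaining, at ≈ 55.146 nM.

FOX45R transcript, 55.1 nM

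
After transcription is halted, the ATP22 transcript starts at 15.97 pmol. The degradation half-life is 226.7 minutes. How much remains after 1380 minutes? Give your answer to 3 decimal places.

0.235 pmol

Number of half-lives: n = 1380/226.7 ≈ 6.0873.
Remaining = 15.97 × (1/2)^6.0873 = 15.97 × 0.014707 ≈ 0.23487 pmol.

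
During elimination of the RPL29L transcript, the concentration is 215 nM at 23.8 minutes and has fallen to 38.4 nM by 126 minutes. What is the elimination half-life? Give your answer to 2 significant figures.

Over Δt = 126 − 23.8 = 102.2 minutes, the level fell by a factor of 215/38.4 ≈ 5.599.
n = log₂(5.599) ≈ 2.4852 half-lives, so t½ = 102.2/2.4852 ≈ 41.124 minutes.

41 minutes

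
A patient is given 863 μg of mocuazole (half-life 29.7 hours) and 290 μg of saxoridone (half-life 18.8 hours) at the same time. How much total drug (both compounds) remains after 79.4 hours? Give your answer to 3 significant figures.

151 μg

mocuazole: 863 × (1/2)^(79.4/29.7) = 863 × (1/2)^2.6734 ≈ 135.28 μg.
saxoridone: 290 × (1/2)^(79.4/18.8) = 290 × (1/2)^4.2234 ≈ 15.525 μg.
Total = 135.28 + 15.525 ≈ 150.81 μg.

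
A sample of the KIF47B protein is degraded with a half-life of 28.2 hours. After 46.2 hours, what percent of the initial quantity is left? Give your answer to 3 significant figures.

32.1%

n = 46.2/28.2 ≈ 1.6383 half-lives.
Fraction remaining = (1/2)^1.6383 ≈ 0.32124, i.e. 32.124%.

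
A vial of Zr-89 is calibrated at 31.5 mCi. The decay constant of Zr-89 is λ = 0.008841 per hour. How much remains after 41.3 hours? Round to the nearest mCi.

t½ = ln 2 / λ = 0.69315 / 0.008841 ≈ 78.401 hours.
Number of half-lives: n = 41.3/78.401 ≈ 0.52678.
Remaining = 31.5 × (1/2)^0.52678 = 31.5 × 0.6941 ≈ 21.864 mCi.

22 mCi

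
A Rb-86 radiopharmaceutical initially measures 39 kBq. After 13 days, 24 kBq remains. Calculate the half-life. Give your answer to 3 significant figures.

18.6 days

A/A₀ = 24/39 ≈ 0.61538.
n = log₂(1.625) ≈ 0.70044 half-lives elapsed in 13 days.
t½ = 13/0.70044 ≈ 18.56 days.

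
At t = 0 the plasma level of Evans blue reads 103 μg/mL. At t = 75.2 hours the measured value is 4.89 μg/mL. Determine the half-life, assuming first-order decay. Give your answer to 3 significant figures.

A/A₀ = 4.89/103 ≈ 0.047476.
n = log₂(21.063) ≈ 4.3967 half-lives elapsed in 75.2 hours.
t½ = 75.2/4.3967 ≈ 17.104 hours.

17.1 hours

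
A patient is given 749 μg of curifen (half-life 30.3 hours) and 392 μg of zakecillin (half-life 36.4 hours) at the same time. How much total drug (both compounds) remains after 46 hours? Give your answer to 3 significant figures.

curifen: 749 × (1/2)^(46/30.3) = 749 × (1/2)^1.5182 ≈ 261.5 μg.
zakecillin: 392 × (1/2)^(46/36.4) = 392 × (1/2)^1.2637 ≈ 163.25 μg.
Total = 261.5 + 163.25 ≈ 424.75 μg.

425 μg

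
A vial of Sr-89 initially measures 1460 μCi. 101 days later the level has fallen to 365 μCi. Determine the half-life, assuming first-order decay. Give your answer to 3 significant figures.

50.5 days

A/A₀ = 365/1460 ≈ 0.25.
n = log₂(4) ≈ 2 half-lives elapsed in 101 days.
t½ = 101/2 ≈ 50.5 days.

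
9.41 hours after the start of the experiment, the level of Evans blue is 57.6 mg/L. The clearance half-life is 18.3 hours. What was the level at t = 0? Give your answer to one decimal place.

Number of half-lives elapsed: n = 9.41/18.3 ≈ 0.51421.
A₀ = A × 2^n = 57.6 × 2^0.51421 = 57.6 × 1.4282 ≈ 82.265 mg/L.

82.3 mg/L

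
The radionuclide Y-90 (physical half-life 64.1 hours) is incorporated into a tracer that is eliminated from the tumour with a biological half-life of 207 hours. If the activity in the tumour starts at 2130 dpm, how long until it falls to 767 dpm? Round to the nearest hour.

72 hours

1/t_eff = 1/t_phys + 1/t_biol = 1/64.1 + 1/207 = 0.020432 per hour.
t_eff = 64.1 × 207 / (64.1 + 207) ≈ 48.944 hours.
n = log₂(2130/767) ≈ 1.4736; t = 1.4736 × 48.944 ≈ 72.122 hours.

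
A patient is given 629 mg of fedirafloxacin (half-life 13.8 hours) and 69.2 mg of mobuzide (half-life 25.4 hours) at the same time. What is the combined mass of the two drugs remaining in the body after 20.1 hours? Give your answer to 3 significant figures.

fedirafloxacin: 629 × (1/2)^(20.1/13.8) = 629 × (1/2)^1.4565 ≈ 229.19 mg.
mobuzide: 69.2 × (1/2)^(20.1/25.4) = 69.2 × (1/2)^0.79134 ≈ 39.984 mg.
Total = 229.19 + 39.984 ≈ 269.17 mg.

269 mg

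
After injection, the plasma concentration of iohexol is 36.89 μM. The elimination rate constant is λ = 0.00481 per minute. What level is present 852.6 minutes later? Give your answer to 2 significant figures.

0.61 μM

t½ = ln 2 / λ = 0.69315 / 0.00481 ≈ 144.11 minutes.
Number of half-lives: n = 852.6/144.11 ≈ 5.9165.
Remaining = 36.89 × (1/2)^5.9165 = 36.89 × 0.016556 ≈ 0.61075 μM.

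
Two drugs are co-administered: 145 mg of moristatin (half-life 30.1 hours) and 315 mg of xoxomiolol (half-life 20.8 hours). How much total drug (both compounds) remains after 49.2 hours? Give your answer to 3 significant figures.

108 mg

moristatin: 145 × (1/2)^(49.2/30.1) = 145 × (1/2)^1.6346 ≈ 46.7 mg.
xoxomiolol: 315 × (1/2)^(49.2/20.8) = 315 × (1/2)^2.3654 ≈ 61.131 mg.
Total = 46.7 + 61.131 ≈ 107.83 mg.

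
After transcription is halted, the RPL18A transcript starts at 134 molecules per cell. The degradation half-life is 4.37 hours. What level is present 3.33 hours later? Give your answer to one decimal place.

Number of half-lives: n = 3.33/4.37 ≈ 0.76201.
Remaining = 134 × (1/2)^0.76201 = 134 × 0.58967 ≈ 79.016 molecules per cell.

79.0 molecules per cell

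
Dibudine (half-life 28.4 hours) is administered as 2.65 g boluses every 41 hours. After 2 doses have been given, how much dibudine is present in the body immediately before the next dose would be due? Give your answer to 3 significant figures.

The 2 doses were given 82, 41 hours ago.
Total = 2.65·(1/2)^(82/28.4) + 2.65·(1/2)^(41/28.4)
      = 0.35816 + 0.97423 ≈ 1.3324 g.

1.33 g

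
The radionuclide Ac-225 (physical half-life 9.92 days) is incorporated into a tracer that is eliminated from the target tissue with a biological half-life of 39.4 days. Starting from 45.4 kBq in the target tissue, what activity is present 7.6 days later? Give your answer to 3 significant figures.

1/t_eff = 1/t_phys + 1/t_biol = 1/9.92 + 1/39.4 = 0.12619 per day.
t_eff = 9.92 × 39.4 / (9.92 + 39.4) ≈ 7.9247 days.
Remaining = 45.4 × (1/2)^(7.6/7.9247) = 45.4 × (1/2)^0.95902 ≈ 23.354 kBq.

23.4 kBq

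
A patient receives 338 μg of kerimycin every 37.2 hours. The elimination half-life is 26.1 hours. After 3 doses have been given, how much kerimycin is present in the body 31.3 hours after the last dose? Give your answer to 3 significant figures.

222 μg

The 3 doses were given 105.7, 68.5, 31.3 hours ago.
Total = 338·(1/2)^(105.7/26.1) + 338·(1/2)^(68.5/26.1) + 338·(1/2)^(31.3/26.1)
      = 20.408 + 54.81 + 147.2 ≈ 222.42 μg.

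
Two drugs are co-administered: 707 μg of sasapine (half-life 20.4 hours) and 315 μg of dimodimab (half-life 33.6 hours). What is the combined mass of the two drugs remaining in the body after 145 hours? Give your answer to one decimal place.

sasapine: 707 × (1/2)^(145/20.4) = 707 × (1/2)^7.1078 ≈ 5.1256 μg.
dimodimab: 315 × (1/2)^(145/33.6) = 315 × (1/2)^4.3155 ≈ 15.821 μg.
Total = 5.1256 + 15.821 ≈ 20.946 μg.

20.9 μg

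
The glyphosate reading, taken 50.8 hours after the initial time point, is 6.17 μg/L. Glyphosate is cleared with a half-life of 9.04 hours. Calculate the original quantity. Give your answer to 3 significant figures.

Number of half-lives elapsed: n = 50.8/9.04 ≈ 5.6195.
A₀ = A × 2^n = 6.17 × 2^5.6195 = 6.17 × 49.162 ≈ 303.33 μg/L.

303 μg/L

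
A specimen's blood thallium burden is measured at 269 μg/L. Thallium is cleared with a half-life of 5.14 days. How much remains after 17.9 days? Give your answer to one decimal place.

24.1 μg/L

Number of half-lives: n = 17.9/5.14 ≈ 3.4825.
Remaining = 269 × (1/2)^3.4825 = 269 × 0.089468 ≈ 24.067 μg/L.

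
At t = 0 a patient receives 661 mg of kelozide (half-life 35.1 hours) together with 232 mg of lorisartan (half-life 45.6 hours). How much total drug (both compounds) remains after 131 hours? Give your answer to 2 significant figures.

81 mg

kelozide: 661 × (1/2)^(131/35.1) = 661 × (1/2)^3.7322 ≈ 49.739 mg.
lorisartan: 232 × (1/2)^(131/45.6) = 232 × (1/2)^2.8728 ≈ 31.673 mg.
Total = 49.739 + 31.673 ≈ 81.412 mg.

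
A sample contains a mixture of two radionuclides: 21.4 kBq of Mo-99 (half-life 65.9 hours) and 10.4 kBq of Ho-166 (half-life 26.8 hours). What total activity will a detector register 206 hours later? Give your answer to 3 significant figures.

Mo-99: 21.4 × (1/2)^(206/65.9) = 21.4 × (1/2)^3.1259 ≈ 2.4514 kBq.
Ho-166: 10.4 × (1/2)^(206/26.8) = 10.4 × (1/2)^7.6866 ≈ 0.050483 kBq.
Total = 2.4514 + 0.050483 ≈ 2.5019 kBq.

2.50 kBq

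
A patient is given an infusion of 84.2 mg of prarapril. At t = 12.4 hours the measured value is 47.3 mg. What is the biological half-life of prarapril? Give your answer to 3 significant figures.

A/A₀ = 47.3/84.2 ≈ 0.56176.
n = log₂(1.7801) ≈ 0.83198 half-lives elapsed in 12.4 hours.
t½ = 12.4/0.83198 ≈ 14.904 hours.

14.9 hours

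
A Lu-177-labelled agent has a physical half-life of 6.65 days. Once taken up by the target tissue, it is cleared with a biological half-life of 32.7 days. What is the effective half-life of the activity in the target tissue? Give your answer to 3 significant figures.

5.53 days

1/t_eff = 1/t_phys + 1/t_biol = 1/6.65 + 1/32.7 = 0.18096 per day.
t_eff = 6.65 × 32.7 / (6.65 + 32.7) ≈ 5.5262 days.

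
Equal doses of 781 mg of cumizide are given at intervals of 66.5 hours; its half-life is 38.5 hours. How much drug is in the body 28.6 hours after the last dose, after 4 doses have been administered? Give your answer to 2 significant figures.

660 mg

The 4 doses were given 228.1, 161.6, 95.1, 28.6 hours ago.
Total = 781·(1/2)^(228.1/38.5) + 781·(1/2)^(161.6/38.5) + 781·(1/2)^(95.1/38.5) + 781·(1/2)^(28.6/38.5)
      = 12.857 + 42.57 + 140.95 + 466.69 ≈ 663.07 mg.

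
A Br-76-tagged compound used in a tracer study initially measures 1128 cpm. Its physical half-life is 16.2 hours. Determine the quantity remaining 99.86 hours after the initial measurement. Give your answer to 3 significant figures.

Number of half-lives: n = 99.86/16.2 ≈ 6.1642.
Remaining = 1128 × (1/2)^6.1642 = 1128 × 0.013944 ≈ 15.729 cpm.

15.7 cpm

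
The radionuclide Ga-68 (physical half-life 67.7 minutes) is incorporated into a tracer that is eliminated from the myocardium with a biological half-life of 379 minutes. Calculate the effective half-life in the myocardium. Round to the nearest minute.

1/t_eff = 1/t_phys + 1/t_biol = 1/67.7 + 1/379 = 0.01741 per minute.
t_eff = 67.7 × 379 / (67.7 + 379) ≈ 57.44 minutes.

57 minutes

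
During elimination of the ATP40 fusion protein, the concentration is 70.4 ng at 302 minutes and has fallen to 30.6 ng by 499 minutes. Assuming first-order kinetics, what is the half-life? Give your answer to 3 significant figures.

164 minutes

Over Δt = 499 − 302 = 197 minutes, the level fell by a factor of 70.4/30.6 ≈ 2.3007.
n = log₂(2.3007) ≈ 1.202 half-lives, so t½ = 197/1.202 ≈ 163.89 minutes.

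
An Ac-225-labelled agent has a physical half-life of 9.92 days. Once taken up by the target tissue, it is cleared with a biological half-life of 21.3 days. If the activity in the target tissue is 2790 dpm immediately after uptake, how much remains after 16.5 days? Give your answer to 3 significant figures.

515 dpm

1/t_eff = 1/t_phys + 1/t_biol = 1/9.92 + 1/21.3 = 0.14775 per day.
t_eff = 9.92 × 21.3 / (9.92 + 21.3) ≈ 6.768 days.
Remaining = 2790 × (1/2)^(16.5/6.768) = 2790 × (1/2)^2.438 ≈ 514.88 dpm.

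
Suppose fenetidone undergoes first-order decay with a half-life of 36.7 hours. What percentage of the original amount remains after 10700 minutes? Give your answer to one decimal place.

3.4%

10700 minutes = 178.333 hours.
n = 178.333/36.7 ≈ 4.8592 half-lives.
Fraction remaining = (1/2)^4.8592 ≈ 0.034453, i.e. 3.4453%.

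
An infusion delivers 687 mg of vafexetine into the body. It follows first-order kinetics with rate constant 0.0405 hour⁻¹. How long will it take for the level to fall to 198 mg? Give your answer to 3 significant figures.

t½ = ln 2 / k = 0.69315 / 0.0405 ≈ 17.115 hours.
Fraction remaining = 198/687 ≈ 0.28821.
n = log₂(687/198) = ln(3.4697)/ln 2 ≈ 1.7948 half-lives.
t = n × t½ = 1.7948 × 17.115 ≈ 30.718 hours.

30.7 hours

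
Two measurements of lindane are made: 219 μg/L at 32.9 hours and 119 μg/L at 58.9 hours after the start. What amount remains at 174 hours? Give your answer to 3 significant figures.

Over Δt = 58.9 − 32.9 = 26 hours, the level fell by a factor of 219/119 ≈ 1.8403.
n = log₂(1.8403) ≈ 0.87997 half-lives, so t½ = 26/0.87997 ≈ 29.546 hours.
From t = 58.9 to t = 174: 119 × (1/2)^((174−58.9)/29.546) ≈ 7.9959 μg/L.

8.00 μg/L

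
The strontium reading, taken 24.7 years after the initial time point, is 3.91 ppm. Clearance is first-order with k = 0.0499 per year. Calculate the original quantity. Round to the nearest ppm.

t½ = ln 2 / k = 0.69315 / 0.0499 ≈ 13.891 years.
Number of half-lives elapsed: n = 24.7/13.891 ≈ 1.7782.
A₀ = A × 2^n = 3.91 × 2^1.7782 = 3.91 × 3.4299 ≈ 13.411 ppm.

13 ppm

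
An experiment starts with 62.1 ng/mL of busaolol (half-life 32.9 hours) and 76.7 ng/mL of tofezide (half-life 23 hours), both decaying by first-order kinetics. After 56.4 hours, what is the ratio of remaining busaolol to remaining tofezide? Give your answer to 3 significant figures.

busaolol: 62.1 × (1/2)^(56.4/32.9) = 62.1 × (1/2)^1.7143 ≈ 18.925 ng/mL.
tofezide: 76.7 × (1/2)^(56.4/23) = 76.7 × (1/2)^2.4522 ≈ 14.016 ng/mL.
Ratio ≈ 18.925 / 14.016 ≈ 1.3503.

1.35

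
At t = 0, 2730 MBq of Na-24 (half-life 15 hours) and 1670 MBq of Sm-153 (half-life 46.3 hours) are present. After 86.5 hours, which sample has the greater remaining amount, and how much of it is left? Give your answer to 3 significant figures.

Na-24: 2730 × (1/2)^5.7667 ≈ 50.144 MBq.
Sm-153: 1670 × (1/2)^1.8683 ≈ 457.42 MBq.
Sm-153 has more remaining, at ≈ 457.42 MBq.

Sm-153, 457 MBq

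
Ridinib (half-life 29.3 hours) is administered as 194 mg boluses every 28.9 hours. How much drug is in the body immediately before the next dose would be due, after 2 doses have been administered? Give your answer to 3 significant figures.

147 mg

The 2 doses were given 57.8, 28.9 hours ago.
Total = 194·(1/2)^(57.8/29.3) + 194·(1/2)^(28.9/29.3)
      = 49.427 + 97.922 ≈ 147.35 mg.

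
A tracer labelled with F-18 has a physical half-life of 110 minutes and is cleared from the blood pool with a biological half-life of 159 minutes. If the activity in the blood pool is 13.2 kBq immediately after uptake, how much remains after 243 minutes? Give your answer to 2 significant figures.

1/t_eff = 1/t_phys + 1/t_biol = 1/110 + 1/159 = 0.01538 per minute.
t_eff = 110 × 159 / (110 + 159) ≈ 65.019 minutes.
Remaining = 13.2 × (1/2)^(243/65.019) = 13.2 × (1/2)^3.7374 ≈ 0.98971 kBq.

0.99 kBq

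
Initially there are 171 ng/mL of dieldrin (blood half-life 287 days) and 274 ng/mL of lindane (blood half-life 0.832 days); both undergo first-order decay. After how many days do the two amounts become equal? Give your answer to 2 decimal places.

Set 171·(1/2)^(t/287) = 274·(1/2)^(t/0.832).
Taking log₂: log₂(171/274) = t·(1/287 − 1/0.832).
log₂(0.62409) = -0.68018; 1/287 − 1/0.832 = -1.1984.
t = -0.68018 / -1.1984 ≈ 0.56755 days.

0.57 days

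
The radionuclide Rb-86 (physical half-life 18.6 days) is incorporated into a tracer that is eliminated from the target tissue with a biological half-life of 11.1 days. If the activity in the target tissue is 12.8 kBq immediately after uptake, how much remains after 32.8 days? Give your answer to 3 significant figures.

1/t_eff = 1/t_phys + 1/t_biol = 1/18.6 + 1/11.1 = 0.14385 per day.
t_eff = 18.6 × 11.1 / (18.6 + 11.1) ≈ 6.9515 days.
Remaining = 12.8 × (1/2)^(32.8/6.9515) = 12.8 × (1/2)^4.7184 ≈ 0.48622 kBq.

0.486 kBq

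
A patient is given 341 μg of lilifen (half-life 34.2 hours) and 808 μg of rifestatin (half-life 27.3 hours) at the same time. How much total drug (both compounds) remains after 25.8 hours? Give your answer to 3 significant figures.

622 μg

lilifen: 341 × (1/2)^(25.8/34.2) = 341 × (1/2)^0.75439 ≈ 202.14 μg.
rifestatin: 808 × (1/2)^(25.8/27.3) = 808 × (1/2)^0.94505 ≈ 419.68 μg.
Total = 202.14 + 419.68 ≈ 621.83 μg.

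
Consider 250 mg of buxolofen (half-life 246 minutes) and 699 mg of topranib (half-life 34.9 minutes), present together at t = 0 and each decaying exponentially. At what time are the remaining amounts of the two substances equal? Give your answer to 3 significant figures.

60.3 minutes

Set 250·(1/2)^(t/246) = 699·(1/2)^(t/34.9).
Taking log₂: log₂(250/699) = t·(1/246 − 1/34.9).
log₂(0.35765) = -1.4834; 1/246 − 1/34.9 = -0.024588.
t = -1.4834 / -0.024588 ≈ 60.328 minutes.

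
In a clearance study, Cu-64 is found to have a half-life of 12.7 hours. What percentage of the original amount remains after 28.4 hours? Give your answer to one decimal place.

n = 28.4/12.7 ≈ 2.2362 half-lives.
Fraction remaining = (1/2)^2.2362 ≈ 0.21224, i.e. 21.224%.

21.2%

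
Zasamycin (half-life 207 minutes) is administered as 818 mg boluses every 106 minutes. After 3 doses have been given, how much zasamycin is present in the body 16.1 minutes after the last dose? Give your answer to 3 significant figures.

1700 mg

The 3 doses were given 228.1, 122.1, 16.1 minutes ago.
Total = 818·(1/2)^(228.1/207) + 818·(1/2)^(122.1/207) + 818·(1/2)^(16.1/207)
      = 381.1 + 543.49 + 775.07 ≈ 1699.7 mg.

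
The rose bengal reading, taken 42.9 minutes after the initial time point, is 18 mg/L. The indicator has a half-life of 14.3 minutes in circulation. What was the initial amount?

Number of half-lives elapsed: n = 42.9/14.3 ≈ 3.
A₀ = A × 2^n = 18 × 2^3 = 18 × 8 ≈ 144 mg/L.

144 mg/L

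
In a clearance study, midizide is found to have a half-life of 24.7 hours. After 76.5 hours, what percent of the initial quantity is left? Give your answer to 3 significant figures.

n = 76.5/24.7 ≈ 3.0972 half-lives.
Fraction remaining = (1/2)^3.0972 ≈ 0.11686, i.e. 11.686%.

11.7%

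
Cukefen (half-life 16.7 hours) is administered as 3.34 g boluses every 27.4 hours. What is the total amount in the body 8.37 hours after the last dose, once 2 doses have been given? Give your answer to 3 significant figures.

The 2 doses were given 35.77, 8.37 hours ago.
Total = 3.34·(1/2)^(35.77/16.7) + 3.34·(1/2)^(8.37/16.7)
      = 0.75677 + 2.3598 ≈ 3.1165 g.

3.12 g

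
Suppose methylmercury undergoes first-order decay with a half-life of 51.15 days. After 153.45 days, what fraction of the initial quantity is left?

n = 153.45/51.15 ≈ 3 half-lives.
Fraction remaining = (1/2)^3 ≈ 0.125.

0.125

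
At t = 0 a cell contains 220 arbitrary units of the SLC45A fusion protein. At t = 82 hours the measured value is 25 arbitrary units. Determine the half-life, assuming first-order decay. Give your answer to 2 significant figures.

26 hours

A/A₀ = 25/220 ≈ 0.11364.
n = log₂(8.8) ≈ 3.1375 half-lives elapsed in 82 hours.
t½ = 82/3.1375 ≈ 26.135 hours.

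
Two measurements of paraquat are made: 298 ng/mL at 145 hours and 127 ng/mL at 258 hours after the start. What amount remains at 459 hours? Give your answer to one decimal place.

27.9 ng/mL

Over Δt = 258 − 145 = 113 hours, the level fell by a factor of 298/127 ≈ 2.3465.
n = log₂(2.3465) ≈ 1.2305 half-lives, so t½ = 113/1.2305 ≈ 91.834 hours.
From t = 258 to t = 459: 127 × (1/2)^((459−258)/91.834) ≈ 27.857 ng/mL.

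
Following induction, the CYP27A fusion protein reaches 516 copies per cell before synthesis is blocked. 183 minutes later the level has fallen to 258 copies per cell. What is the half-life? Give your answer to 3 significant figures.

183 minutes

A/A₀ = 258/516 ≈ 0.5.
n = log₂(2) ≈ 1 half-life elapsed in 183 minutes.
t½ = 183/1 ≈ 183 minutes.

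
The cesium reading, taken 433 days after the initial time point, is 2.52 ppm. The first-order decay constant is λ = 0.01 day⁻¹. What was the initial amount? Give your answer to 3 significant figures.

191 ppm

t½ = ln 2 / λ = 0.69315 / 0.01 ≈ 69.315 days.
Number of half-lives elapsed: n = 433/69.315 ≈ 6.2469.
A₀ = A × 2^n = 2.52 × 2^6.2469 = 2.52 × 75.944 ≈ 191.38 ppm.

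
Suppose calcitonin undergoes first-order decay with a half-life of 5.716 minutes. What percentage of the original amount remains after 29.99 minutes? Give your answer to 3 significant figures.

2.63%

n = 29.99/5.716 ≈ 5.2467 half-lives.
Fraction remaining = (1/2)^5.2467 ≈ 0.026339, i.e. 2.6339%.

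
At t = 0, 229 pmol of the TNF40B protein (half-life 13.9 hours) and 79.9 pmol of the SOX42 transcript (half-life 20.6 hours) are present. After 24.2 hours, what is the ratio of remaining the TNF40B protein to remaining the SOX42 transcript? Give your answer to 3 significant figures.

1.94

TNF40B protein: 229 × (1/2)^(24.2/13.9) = 229 × (1/2)^1.741 ≈ 68.508 pmol.
SOX42 transcript: 79.9 × (1/2)^(24.2/20.6) = 79.9 × (1/2)^1.1748 ≈ 35.392 pmol.
Ratio ≈ 68.508 / 35.392 ≈ 1.9357.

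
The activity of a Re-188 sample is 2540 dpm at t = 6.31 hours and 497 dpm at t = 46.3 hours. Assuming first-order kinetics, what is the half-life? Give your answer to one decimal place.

17.0 hours

Over Δt = 46.3 − 6.31 = 39.99 hours, the level fell by a factor of 2540/497 ≈ 5.1107.
n = log₂(5.1107) ≈ 2.3535 half-lives, so t½ = 39.99/2.3535 ≈ 16.992 hours.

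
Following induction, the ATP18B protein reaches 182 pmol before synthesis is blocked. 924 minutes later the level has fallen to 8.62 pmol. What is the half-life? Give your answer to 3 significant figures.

210 minutes

A/A₀ = 8.62/182 ≈ 0.047363.
n = log₂(21.114) ≈ 4.4001 half-lives elapsed in 924 minutes.
t½ = 924/4.4001 ≈ 209.99 minutes.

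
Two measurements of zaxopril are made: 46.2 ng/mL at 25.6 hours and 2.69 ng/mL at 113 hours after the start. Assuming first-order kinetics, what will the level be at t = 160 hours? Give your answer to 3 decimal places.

0.583 ng/mL

Over Δt = 113 − 25.6 = 87.4 hours, the level fell by a factor of 46.2/2.69 ≈ 17.175.
n = log₂(17.175) ≈ 4.1022 half-lives, so t½ = 87.4/4.1022 ≈ 21.306 hours.
From t = 113 to t = 160: 2.69 × (1/2)^((160−113)/21.306) ≈ 0.58302 ng/mL.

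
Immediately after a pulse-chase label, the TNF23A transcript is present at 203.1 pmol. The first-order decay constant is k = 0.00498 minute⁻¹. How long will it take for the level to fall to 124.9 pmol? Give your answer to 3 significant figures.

t½ = ln 2 / k = 0.69315 / 0.00498 ≈ 139.19 minutes.
Fraction remaining = 124.9/203.1 ≈ 0.61497.
n = log₂(203.1/124.9) = ln(1.6261)/ln 2 ≈ 0.70142 half-lives.
t = n × t½ = 0.70142 × 139.19 ≈ 97.628 minutes.

97.6 minutes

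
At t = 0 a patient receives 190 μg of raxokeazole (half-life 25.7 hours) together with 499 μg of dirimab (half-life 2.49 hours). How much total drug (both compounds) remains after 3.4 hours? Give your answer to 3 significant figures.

367 μg

raxokeazole: 190 × (1/2)^(3.4/25.7) = 190 × (1/2)^0.1323 ≈ 173.35 μg.
dirimab: 499 × (1/2)^(3.4/2.49) = 499 × (1/2)^1.3655 ≈ 193.67 μg.
Total = 173.35 + 193.67 ≈ 367.02 μg.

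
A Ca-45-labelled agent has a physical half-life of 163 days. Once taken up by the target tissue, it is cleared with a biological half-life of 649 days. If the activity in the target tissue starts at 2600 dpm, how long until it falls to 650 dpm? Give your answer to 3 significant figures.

1/t_eff = 1/t_phys + 1/t_biol = 1/163 + 1/649 = 0.0076758 per day.
t_eff = 163 × 649 / (163 + 649) ≈ 130.28 days.
n = log₂(2600/650) ≈ 2; t = 2 × 130.28 ≈ 260.56 days.

261 days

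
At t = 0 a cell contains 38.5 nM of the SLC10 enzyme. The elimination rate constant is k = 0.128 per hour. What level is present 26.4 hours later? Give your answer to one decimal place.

t½ = ln 2 / k = 0.69315 / 0.128 ≈ 5.4152 hours.
Number of half-lives: n = 26.4/5.4152 ≈ 4.8752.
Remaining = 38.5 × (1/2)^4.8752 = 38.5 × 0.034075 ≈ 1.3119 nM.

1.3 nM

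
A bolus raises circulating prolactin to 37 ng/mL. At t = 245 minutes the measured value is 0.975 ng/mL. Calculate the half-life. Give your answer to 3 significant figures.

A/A₀ = 0.975/37 ≈ 0.026351.
n = log₂(37.949) ≈ 5.246 half-lives elapsed in 245 minutes.
t½ = 245/5.246 ≈ 46.702 minutes.

46.7 minutes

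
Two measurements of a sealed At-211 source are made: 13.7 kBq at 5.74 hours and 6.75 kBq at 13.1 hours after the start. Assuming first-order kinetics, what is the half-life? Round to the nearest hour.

Over Δt = 13.1 − 5.74 = 7.36 hours, the level fell by a factor of 13.7/6.75 ≈ 2.0296.
n = log₂(2.0296) ≈ 1.0212 half-lives, so t½ = 7.36/1.0212 ≈ 7.2071 hours.

7 hours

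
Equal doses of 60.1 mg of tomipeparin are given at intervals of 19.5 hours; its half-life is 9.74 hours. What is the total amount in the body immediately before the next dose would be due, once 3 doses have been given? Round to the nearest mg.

The 3 doses were given 58.5, 39, 19.5 hours ago.
Total = 60.1·(1/2)^(58.5/9.74) + 60.1·(1/2)^(39/9.74) + 60.1·(1/2)^(19.5/9.74)
      = 0.93506 + 3.7456 + 15.004 ≈ 19.684 mg.

20 mg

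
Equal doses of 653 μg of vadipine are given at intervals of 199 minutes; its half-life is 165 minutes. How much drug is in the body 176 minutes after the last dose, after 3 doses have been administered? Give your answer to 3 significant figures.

The 3 doses were given 574, 375, 176 minutes ago.
Total = 653·(1/2)^(574/165) + 653·(1/2)^(375/165) + 653·(1/2)^(176/165)
      = 58.572 + 135.13 + 311.76 ≈ 505.46 μg.

505 μg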